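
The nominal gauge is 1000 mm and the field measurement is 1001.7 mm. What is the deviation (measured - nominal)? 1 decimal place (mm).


Deviation = measured - nominal
Deviation = 1001.7 - 1000
Deviation = 1.7 mm

1.7


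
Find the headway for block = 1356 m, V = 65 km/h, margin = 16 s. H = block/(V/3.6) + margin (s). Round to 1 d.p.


V = 65 / 3.6 = 18.0556 m/s
Block traversal time = 1356 / 18.0556 = 75.1015 s
Headway = 75.1015 + 16
Headway = 91.1 s

91.1


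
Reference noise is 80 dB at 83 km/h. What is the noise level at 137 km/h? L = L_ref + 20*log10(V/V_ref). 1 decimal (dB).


V/V_ref = 137 / 83 = 1.650602
log10(1.650602) = 0.217642
20 * 0.217642 = 4.3528
L = 80 + 4.3528 = 84.4 dB

84.4


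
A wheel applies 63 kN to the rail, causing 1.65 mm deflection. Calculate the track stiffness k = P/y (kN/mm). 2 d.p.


Track stiffness k = P / y
k = 63 / 1.65
k = 38.18 kN/mm

38.18


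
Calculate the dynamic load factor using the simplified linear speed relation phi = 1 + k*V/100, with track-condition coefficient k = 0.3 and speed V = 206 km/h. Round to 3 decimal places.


phi = 1 + k * V / 100
phi = 1 + 0.3 * 206 / 100
phi = 1 + 0.618
phi = 1.618

1.618


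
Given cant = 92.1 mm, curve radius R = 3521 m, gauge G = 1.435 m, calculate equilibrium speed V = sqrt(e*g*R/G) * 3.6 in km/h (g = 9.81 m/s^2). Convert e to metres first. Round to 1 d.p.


Convert cant: e = 92.1 mm = 0.0921 m
V_ms = sqrt(0.0921 * 9.81 * 3521 / 1.435)
V_ms = sqrt(2216.882941) = 47.0838 m/s
V = 47.0838 * 3.6 = 169.5 km/h

169.5


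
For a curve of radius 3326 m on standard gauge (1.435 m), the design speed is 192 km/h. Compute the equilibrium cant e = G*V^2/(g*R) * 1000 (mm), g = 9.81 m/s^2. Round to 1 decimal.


Convert speed: V = 192 / 3.6 = 53.3333 m/s
Apply formula: e = 1.435 * 53.3333^2 / (9.81 * 3326)
e = 1.435 * 2844.4444 / 32628.06
e = 0.1251 m = 125.1 mm

125.1


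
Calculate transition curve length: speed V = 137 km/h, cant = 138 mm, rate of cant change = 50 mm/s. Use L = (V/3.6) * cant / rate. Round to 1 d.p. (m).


Convert speed: V = 137 / 3.6 = 38.0556 m/s
L = 38.0556 * 138 / 50
L = 5251.6667 / 50
L = 105.0 m

105.0


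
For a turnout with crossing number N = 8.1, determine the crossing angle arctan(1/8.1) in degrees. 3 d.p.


1/N = 1/8.1 = 0.123457
angle = arctan(0.123457) = 0.122835 rad
angle = 0.122835 * 180/pi = 7.038 degrees

7.038


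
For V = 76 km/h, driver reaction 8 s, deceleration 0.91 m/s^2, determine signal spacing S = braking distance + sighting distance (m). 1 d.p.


V = 76 / 3.6 = 21.1111 m/s
Braking distance = 21.1111^2 / (2*0.91) = 244.8786 m
Sighting distance = 21.1111 * 8 = 168.8889 m
S = 244.8786 + 168.8889 = 413.8 m

413.8


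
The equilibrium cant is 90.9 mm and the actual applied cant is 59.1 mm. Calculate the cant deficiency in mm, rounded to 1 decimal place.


Cant deficiency = equilibrium cant - actual cant
CD = 90.9 - 59.1
CD = 31.8 mm

31.8


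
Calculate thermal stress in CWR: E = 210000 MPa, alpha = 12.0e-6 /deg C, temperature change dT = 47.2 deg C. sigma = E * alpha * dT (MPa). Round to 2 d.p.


sigma = E * alpha * dT
sigma = 210000 * 12.0e-6 * 47.2
sigma = 2.52 * 47.2
sigma = 118.94 MPa

118.94


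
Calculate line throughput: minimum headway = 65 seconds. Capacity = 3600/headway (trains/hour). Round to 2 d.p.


Capacity = 3600 / headway
Capacity = 3600 / 65
Capacity = 55.38 trains/hour

55.38


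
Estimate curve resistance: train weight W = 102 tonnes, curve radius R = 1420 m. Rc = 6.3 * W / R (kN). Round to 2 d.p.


Rc = 6.3 * W / R
Rc = 6.3 * 102 / 1420
Rc = 642.6 / 1420
Rc = 0.45 kN

0.45


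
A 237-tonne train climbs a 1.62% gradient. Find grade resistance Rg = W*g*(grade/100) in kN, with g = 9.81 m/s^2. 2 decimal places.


Rg = W * 9.81 * grade / 100
Rg = 237 * 9.81 * 1.62 / 100
Rg = 2324.97 * 0.0162
Rg = 37.66 kN

37.66


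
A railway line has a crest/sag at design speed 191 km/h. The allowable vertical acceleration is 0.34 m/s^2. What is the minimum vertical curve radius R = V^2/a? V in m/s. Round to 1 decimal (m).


Convert speed: V = 191 / 3.6 = 53.0556 m/s
V^2 = 2814.892 m^2/s^2
R_v = 2814.892 / 0.34
R_v = 8279.1 m

8279.1


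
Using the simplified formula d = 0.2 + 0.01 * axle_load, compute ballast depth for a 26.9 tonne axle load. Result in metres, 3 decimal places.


d = 0.2 + 0.01 * 26.9
d = 0.2 + 0.269
d = 0.469 m

0.469


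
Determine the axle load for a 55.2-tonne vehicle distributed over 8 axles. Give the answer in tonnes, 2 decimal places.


Load per axle = total weight / number of axles
Load = 55.2 / 8
Load = 6.90 tonnes

6.90


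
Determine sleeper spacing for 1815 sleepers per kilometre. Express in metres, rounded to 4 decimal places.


Spacing = 1000 m / number of sleepers
Spacing = 1000 / 1815
Spacing = 0.5510 m

0.5510


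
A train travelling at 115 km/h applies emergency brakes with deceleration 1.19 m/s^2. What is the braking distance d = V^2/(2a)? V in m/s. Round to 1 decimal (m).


Convert speed: V = 115 / 3.6 = 31.9444 m/s
V^2 = 1020.4475
d = 1020.4475 / (2 * 1.19)
d = 1020.4475 / 2.38
d = 428.8 m

428.8


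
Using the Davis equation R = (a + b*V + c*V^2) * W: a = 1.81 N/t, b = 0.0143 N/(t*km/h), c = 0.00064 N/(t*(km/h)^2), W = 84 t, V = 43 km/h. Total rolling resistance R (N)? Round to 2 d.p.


b*V = 0.0143 * 43 = 0.6149
c*V^2 = 0.00064 * 1849 = 1.18336
R_per_t = 1.81 + 0.6149 + 1.18336 = 3.60826 N/t
R_total = 3.60826 * 84 = 303.09 N

303.09


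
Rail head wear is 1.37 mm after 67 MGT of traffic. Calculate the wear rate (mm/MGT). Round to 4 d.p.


Wear rate = total wear / cumulative tonnage
Rate = 1.37 / 67
Rate = 0.0204 mm/MGT

0.0204


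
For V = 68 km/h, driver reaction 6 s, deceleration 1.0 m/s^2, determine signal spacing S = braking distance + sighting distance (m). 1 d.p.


V = 68 / 3.6 = 18.8889 m/s
Braking distance = 18.8889^2 / (2*1.0) = 178.3951 m
Sighting distance = 18.8889 * 6 = 113.3333 m
S = 178.3951 + 113.3333 = 291.7 m

291.7


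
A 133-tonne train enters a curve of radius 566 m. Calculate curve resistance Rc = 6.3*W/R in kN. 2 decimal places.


Rc = 6.3 * W / R
Rc = 6.3 * 133 / 566
Rc = 837.9 / 566
Rc = 1.48 kN

1.48


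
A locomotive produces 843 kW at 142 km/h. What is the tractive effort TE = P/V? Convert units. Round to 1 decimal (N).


Convert: P = 843 kW = 843000 W
V = 142 / 3.6 = 39.4444 m/s
TE = 843000 / 39.4444
TE = 21371.8 N

21371.8


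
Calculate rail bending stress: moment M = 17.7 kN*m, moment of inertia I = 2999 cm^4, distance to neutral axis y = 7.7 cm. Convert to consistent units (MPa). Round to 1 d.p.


Convert units:
M = 17.7 kN*m = 17700000 N*mm
y = 7.7 cm = 77 mm
I = 2999 cm^4 = 29990000 mm^4
sigma = 17700000 * 77 / 29990000
sigma = 45.4 MPa

45.4


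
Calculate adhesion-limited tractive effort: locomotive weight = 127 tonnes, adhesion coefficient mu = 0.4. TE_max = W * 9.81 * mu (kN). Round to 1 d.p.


TE_max = W * g * mu
TE_max = 127 * 9.81 * 0.4
TE_max = 1245.87 * 0.4
TE_max = 498.3 kN

498.3


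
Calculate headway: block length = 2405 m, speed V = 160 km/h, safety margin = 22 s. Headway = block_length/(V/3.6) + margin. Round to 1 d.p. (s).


V = 160 / 3.6 = 44.4444 m/s
Block traversal time = 2405 / 44.4444 = 54.1125 s
Headway = 54.1125 + 22
Headway = 76.1 s

76.1


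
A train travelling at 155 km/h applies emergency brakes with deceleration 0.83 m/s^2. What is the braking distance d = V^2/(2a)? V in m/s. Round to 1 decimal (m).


Convert speed: V = 155 / 3.6 = 43.0556 m/s
V^2 = 1853.7809
d = 1853.7809 / (2 * 0.83)
d = 1853.7809 / 1.66
d = 1116.7 m

1116.7


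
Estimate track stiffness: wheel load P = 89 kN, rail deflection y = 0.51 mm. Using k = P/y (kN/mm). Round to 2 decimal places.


Track stiffness k = P / y
k = 89 / 0.51
k = 174.51 kN/mm

174.51


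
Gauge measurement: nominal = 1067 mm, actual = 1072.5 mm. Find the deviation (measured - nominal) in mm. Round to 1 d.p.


Deviation = measured - nominal
Deviation = 1072.5 - 1067
Deviation = 5.5 mm

5.5


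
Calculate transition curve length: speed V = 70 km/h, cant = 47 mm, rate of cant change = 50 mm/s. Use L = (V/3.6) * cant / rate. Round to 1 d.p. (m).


Convert speed: V = 70 / 3.6 = 19.4444 m/s
L = 19.4444 * 47 / 50
L = 913.8889 / 50
L = 18.3 m

18.3


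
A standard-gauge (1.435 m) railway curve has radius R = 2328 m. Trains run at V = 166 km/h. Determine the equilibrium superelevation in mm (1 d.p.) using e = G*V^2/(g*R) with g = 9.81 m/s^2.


Convert speed: V = 166 / 3.6 = 46.1111 m/s
Apply formula: e = 1.435 * 46.1111^2 / (9.81 * 2328)
e = 1.435 * 2126.2346 / 22837.68
e = 0.133601 m = 133.6 mm

133.6


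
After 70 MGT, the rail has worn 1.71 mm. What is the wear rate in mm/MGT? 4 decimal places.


Wear rate = total wear / cumulative tonnage
Rate = 1.71 / 70
Rate = 0.0244 mm/MGT

0.0244


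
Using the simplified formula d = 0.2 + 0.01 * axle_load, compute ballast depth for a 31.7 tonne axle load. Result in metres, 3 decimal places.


d = 0.2 + 0.01 * 31.7
d = 0.2 + 0.317
d = 0.517 m

0.517


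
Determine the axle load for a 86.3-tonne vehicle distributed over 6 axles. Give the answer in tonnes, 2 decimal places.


Load per axle = total weight / number of axles
Load = 86.3 / 6
Load = 14.38 tonnes

14.38


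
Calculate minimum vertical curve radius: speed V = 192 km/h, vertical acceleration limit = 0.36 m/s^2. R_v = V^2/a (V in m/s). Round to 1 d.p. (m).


Convert speed: V = 192 / 3.6 = 53.3333 m/s
V^2 = 2844.4444 m^2/s^2
R_v = 2844.4444 / 0.36
R_v = 7901.2 m

7901.2


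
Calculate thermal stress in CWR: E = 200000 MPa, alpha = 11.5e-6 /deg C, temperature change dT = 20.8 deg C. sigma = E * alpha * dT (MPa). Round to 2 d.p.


sigma = E * alpha * dT
sigma = 200000 * 11.5e-6 * 20.8
sigma = 2.3 * 20.8
sigma = 47.84 MPa

47.84


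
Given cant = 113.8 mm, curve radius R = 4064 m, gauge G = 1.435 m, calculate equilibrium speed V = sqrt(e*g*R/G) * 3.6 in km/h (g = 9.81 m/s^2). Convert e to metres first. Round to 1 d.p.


Convert cant: e = 113.8 mm = 0.1138 m
V_ms = sqrt(0.1138 * 9.81 * 4064 / 1.435)
V_ms = sqrt(3161.644733) = 56.2285 m/s
V = 56.2285 * 3.6 = 202.4 km/h

202.4


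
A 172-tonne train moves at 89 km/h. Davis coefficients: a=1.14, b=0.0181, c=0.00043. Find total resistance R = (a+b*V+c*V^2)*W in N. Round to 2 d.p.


b*V = 0.0181 * 89 = 1.6109
c*V^2 = 0.00043 * 7921 = 3.40603
R_per_t = 1.14 + 1.6109 + 3.40603 = 6.15693 N/t
R_total = 6.15693 * 172 = 1058.99 N

1058.99


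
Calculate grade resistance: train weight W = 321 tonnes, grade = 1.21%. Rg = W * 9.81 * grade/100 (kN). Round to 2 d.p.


Rg = W * 9.81 * grade / 100
Rg = 321 * 9.81 * 1.21 / 100
Rg = 3149.01 * 0.0121
Rg = 38.10 kN

38.10


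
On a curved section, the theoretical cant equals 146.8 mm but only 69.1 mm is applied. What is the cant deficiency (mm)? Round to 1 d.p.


Cant deficiency = equilibrium cant - actual cant
CD = 146.8 - 69.1
CD = 77.7 mm

77.7


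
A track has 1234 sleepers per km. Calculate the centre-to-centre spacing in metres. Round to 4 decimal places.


Spacing = 1000 m / number of sleepers
Spacing = 1000 / 1234
Spacing = 0.8104 m

0.8104


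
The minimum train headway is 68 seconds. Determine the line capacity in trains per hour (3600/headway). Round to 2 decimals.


Capacity = 3600 / headway
Capacity = 3600 / 68
Capacity = 52.94 trains/hour

52.94


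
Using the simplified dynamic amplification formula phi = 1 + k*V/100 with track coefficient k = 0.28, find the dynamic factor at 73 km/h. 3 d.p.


phi = 1 + k * V / 100
phi = 1 + 0.28 * 73 / 100
phi = 1 + 0.2044
phi = 1.204

1.204


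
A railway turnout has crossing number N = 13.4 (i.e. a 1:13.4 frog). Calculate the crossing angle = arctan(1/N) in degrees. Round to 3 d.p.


1/N = 1/13.4 = 0.074627
angle = arctan(0.074627) = 0.074489 rad
angle = 0.074489 * 180/pi = 4.268 degrees

4.268


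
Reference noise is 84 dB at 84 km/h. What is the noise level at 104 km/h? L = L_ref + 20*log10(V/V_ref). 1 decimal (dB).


V/V_ref = 104 / 84 = 1.238095
log10(1.238095) = 0.092754
20 * 0.092754 = 1.8551
L = 84 + 1.8551 = 85.9 dB

85.9


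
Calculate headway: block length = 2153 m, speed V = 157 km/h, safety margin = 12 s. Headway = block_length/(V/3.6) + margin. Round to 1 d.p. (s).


V = 157 / 3.6 = 43.6111 m/s
Block traversal time = 2153 / 43.6111 = 49.3682 s
Headway = 49.3682 + 12
Headway = 61.4 s

61.4


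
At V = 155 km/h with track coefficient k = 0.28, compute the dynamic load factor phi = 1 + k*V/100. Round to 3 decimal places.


phi = 1 + k * V / 100
phi = 1 + 0.28 * 155 / 100
phi = 1 + 0.434
phi = 1.434

1.434


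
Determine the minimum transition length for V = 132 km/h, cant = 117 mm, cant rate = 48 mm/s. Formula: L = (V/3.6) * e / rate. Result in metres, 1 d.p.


Convert speed: V = 132 / 3.6 = 36.6667 m/s
L = 36.6667 * 117 / 48
L = 4290.0 / 48
L = 89.4 m

89.4


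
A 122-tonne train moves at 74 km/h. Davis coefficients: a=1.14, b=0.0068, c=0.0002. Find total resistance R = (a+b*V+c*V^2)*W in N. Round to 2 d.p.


b*V = 0.0068 * 74 = 0.5032
c*V^2 = 0.0002 * 5476 = 1.0952
R_per_t = 1.14 + 0.5032 + 1.0952 = 2.7384 N/t
R_total = 2.7384 * 122 = 334.08 N

334.08


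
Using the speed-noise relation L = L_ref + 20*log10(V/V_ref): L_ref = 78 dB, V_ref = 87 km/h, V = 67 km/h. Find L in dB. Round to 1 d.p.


V/V_ref = 67 / 87 = 0.770115
log10(0.770115) = -0.113444
20 * -0.113444 = -2.2689
L = 78 + -2.2689 = 75.7 dB

75.7


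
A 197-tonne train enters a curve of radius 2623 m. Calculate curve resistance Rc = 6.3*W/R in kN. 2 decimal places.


Rc = 6.3 * W / R
Rc = 6.3 * 197 / 2623
Rc = 1241.1 / 2623
Rc = 0.47 kN

0.47


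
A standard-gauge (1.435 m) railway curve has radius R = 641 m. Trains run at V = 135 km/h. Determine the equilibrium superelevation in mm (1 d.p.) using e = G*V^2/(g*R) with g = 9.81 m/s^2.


Convert speed: V = 135 / 3.6 = 37.5 m/s
Apply formula: e = 1.435 * 37.5^2 / (9.81 * 641)
e = 1.435 * 1406.25 / 6288.21
e = 0.320913 m = 320.9 mm

320.9


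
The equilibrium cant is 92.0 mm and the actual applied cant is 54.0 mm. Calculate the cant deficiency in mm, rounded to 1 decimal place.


Cant deficiency = equilibrium cant - actual cant
CD = 92.0 - 54.0
CD = 38.0 mm

38.0


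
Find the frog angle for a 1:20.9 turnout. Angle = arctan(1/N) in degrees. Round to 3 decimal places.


1/N = 1/20.9 = 0.047847
angle = arctan(0.047847) = 0.04781 rad
angle = 0.04781 * 180/pi = 2.739 degrees

2.739


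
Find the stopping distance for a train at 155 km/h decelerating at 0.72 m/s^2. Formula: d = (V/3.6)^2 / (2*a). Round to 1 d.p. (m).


Convert speed: V = 155 / 3.6 = 43.0556 m/s
V^2 = 1853.7809
d = 1853.7809 / (2 * 0.72)
d = 1853.7809 / 1.44
d = 1287.3 m

1287.3


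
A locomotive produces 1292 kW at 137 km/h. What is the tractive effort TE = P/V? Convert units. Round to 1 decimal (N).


Convert: P = 1292 kW = 1292000 W
V = 137 / 3.6 = 38.0556 m/s
TE = 1292000 / 38.0556
TE = 33950.4 N

33950.4


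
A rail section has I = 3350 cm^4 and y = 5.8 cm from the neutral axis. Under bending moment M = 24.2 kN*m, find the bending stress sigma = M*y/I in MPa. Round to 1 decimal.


Convert units:
M = 24.2 kN*m = 24200000 N*mm
y = 5.8 cm = 58 mm
I = 3350 cm^4 = 33500000 mm^4
sigma = 24200000 * 58 / 33500000
sigma = 41.9 MPa

41.9


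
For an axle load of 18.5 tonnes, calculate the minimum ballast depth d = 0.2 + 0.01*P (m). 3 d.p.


d = 0.2 + 0.01 * 18.5
d = 0.2 + 0.185
d = 0.385 m

0.385


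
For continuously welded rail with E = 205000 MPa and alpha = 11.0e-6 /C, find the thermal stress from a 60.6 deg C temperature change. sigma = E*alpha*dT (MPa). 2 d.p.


sigma = E * alpha * dT
sigma = 205000 * 11.0e-6 * 60.6
sigma = 2.255 * 60.6
sigma = 136.65 MPa

136.65


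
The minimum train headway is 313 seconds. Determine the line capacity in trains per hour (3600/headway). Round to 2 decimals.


Capacity = 3600 / headway
Capacity = 3600 / 313
Capacity = 11.50 trains/hour

11.50


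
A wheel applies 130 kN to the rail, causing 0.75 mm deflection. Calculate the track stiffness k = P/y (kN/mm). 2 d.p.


Track stiffness k = P / y
k = 130 / 0.75
k = 173.33 kN/mm

173.33


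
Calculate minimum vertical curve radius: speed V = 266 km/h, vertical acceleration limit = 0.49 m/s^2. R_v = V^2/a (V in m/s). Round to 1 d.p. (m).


Convert speed: V = 266 / 3.6 = 73.8889 m/s
V^2 = 5459.5679 m^2/s^2
R_v = 5459.5679 / 0.49
R_v = 11142.0 m

11142.0


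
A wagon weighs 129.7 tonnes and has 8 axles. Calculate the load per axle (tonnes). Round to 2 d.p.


Load per axle = total weight / number of axles
Load = 129.7 / 8
Load = 16.21 tonnes

16.21


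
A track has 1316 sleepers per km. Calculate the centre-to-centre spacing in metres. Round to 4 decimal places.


Spacing = 1000 m / number of sleepers
Spacing = 1000 / 1316
Spacing = 0.7599 m

0.7599


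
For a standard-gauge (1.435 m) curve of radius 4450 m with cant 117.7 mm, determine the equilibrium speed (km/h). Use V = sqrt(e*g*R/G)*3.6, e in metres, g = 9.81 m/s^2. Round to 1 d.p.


Convert cant: e = 117.7 mm = 0.1177 m
V_ms = sqrt(0.1177 * 9.81 * 4450 / 1.435)
V_ms = sqrt(3580.581638) = 59.838 m/s
V = 59.838 * 3.6 = 215.4 km/h

215.4


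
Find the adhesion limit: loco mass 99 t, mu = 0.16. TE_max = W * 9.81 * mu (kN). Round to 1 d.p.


TE_max = W * g * mu
TE_max = 99 * 9.81 * 0.16
TE_max = 971.19 * 0.16
TE_max = 155.4 kN

155.4


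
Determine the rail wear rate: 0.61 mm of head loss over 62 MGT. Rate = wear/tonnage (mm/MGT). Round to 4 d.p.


Wear rate = total wear / cumulative tonnage
Rate = 0.61 / 62
Rate = 0.0098 mm/MGT

0.0098


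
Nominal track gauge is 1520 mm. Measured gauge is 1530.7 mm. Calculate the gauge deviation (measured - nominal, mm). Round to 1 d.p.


Deviation = measured - nominal
Deviation = 1530.7 - 1520
Deviation = 10.7 mm

10.7


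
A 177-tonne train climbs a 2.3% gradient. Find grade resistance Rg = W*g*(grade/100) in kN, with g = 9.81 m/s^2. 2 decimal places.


Rg = W * 9.81 * grade / 100
Rg = 177 * 9.81 * 2.3 / 100
Rg = 1736.37 * 0.023
Rg = 39.94 kN

39.94


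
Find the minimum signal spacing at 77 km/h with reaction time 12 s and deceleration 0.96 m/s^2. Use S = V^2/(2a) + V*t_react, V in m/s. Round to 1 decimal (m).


V = 77 / 3.6 = 21.3889 m/s
Braking distance = 21.3889^2 / (2*0.96) = 238.2732 m
Sighting distance = 21.3889 * 12 = 256.6667 m
S = 238.2732 + 256.6667 = 494.9 m

494.9


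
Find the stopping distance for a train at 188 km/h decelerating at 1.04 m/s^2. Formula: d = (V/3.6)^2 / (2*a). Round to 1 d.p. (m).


Convert speed: V = 188 / 3.6 = 52.2222 m/s
V^2 = 2727.1605
d = 2727.1605 / (2 * 1.04)
d = 2727.1605 / 2.08
d = 1311.1 m

1311.1


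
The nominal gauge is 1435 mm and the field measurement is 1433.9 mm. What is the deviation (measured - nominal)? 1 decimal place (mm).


Deviation = measured - nominal
Deviation = 1433.9 - 1435
Deviation = -1.1 mm

-1.1


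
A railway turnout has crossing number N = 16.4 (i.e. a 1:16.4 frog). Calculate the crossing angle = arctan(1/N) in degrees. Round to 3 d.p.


1/N = 1/16.4 = 0.060976
angle = arctan(0.060976) = 0.0609 rad
angle = 0.0609 * 180/pi = 3.489 degrees

3.489


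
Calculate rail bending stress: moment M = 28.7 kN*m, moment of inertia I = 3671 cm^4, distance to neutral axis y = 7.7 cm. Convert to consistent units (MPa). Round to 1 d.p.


Convert units:
M = 28.7 kN*m = 28700000 N*mm
y = 7.7 cm = 77 mm
I = 3671 cm^4 = 36710000 mm^4
sigma = 28700000 * 77 / 36710000
sigma = 60.2 MPa

60.2


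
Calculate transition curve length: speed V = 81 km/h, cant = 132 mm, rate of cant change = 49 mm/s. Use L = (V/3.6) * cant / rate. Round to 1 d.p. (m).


Convert speed: V = 81 / 3.6 = 22.5 m/s
L = 22.5 * 132 / 49
L = 2970.0 / 49
L = 60.6 m

60.6


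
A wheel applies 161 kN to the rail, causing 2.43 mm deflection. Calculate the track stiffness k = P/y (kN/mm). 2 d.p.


Track stiffness k = P / y
k = 161 / 2.43
k = 66.26 kN/mm

66.26


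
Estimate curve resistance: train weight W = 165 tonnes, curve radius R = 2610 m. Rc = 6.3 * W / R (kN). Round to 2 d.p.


Rc = 6.3 * W / R
Rc = 6.3 * 165 / 2610
Rc = 1039.5 / 2610
Rc = 0.40 kN

0.40


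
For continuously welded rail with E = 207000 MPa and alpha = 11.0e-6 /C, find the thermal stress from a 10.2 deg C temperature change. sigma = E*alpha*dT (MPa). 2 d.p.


sigma = E * alpha * dT
sigma = 207000 * 11.0e-6 * 10.2
sigma = 2.277 * 10.2
sigma = 23.23 MPa

23.23


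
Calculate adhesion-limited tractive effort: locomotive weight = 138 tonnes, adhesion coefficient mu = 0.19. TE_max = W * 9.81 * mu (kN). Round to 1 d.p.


TE_max = W * g * mu
TE_max = 138 * 9.81 * 0.19
TE_max = 1353.78 * 0.19
TE_max = 257.2 kN

257.2


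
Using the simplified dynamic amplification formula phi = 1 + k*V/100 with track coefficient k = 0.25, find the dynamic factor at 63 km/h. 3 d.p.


phi = 1 + k * V / 100
phi = 1 + 0.25 * 63 / 100
phi = 1 + 0.1575
phi = 1.158

1.158


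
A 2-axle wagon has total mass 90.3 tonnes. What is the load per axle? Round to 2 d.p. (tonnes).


Load per axle = total weight / number of axles
Load = 90.3 / 2
Load = 45.15 tonnes

45.15


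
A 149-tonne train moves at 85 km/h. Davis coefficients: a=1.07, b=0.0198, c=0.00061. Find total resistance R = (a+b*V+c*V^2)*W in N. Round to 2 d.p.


b*V = 0.0198 * 85 = 1.683
c*V^2 = 0.00061 * 7225 = 4.40725
R_per_t = 1.07 + 1.683 + 4.40725 = 7.16025 N/t
R_total = 7.16025 * 149 = 1066.88 N

1066.88


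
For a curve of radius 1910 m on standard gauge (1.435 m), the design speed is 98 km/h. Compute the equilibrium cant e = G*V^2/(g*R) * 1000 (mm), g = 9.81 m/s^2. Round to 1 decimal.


Convert speed: V = 98 / 3.6 = 27.2222 m/s
Apply formula: e = 1.435 * 27.2222^2 / (9.81 * 1910)
e = 1.435 * 741.0494 / 18737.1
e = 0.056754 m = 56.8 mm

56.8


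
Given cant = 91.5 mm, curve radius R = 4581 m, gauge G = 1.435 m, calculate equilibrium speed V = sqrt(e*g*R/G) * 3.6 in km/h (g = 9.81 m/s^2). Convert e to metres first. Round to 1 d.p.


Convert cant: e = 91.5 mm = 0.0915 m
V_ms = sqrt(0.0915 * 9.81 * 4581 / 1.435)
V_ms = sqrt(2865.487328) = 53.5302 m/s
V = 53.5302 * 3.6 = 192.7 km/h

192.7


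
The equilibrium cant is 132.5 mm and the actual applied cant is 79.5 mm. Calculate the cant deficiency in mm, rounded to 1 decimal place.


Cant deficiency = equilibrium cant - actual cant
CD = 132.5 - 79.5
CD = 53.0 mm

53.0


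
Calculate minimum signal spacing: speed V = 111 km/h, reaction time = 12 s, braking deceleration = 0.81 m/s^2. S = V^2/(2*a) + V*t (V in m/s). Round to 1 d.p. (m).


V = 111 / 3.6 = 30.8333 m/s
Braking distance = 30.8333^2 / (2*0.81) = 586.8484 m
Sighting distance = 30.8333 * 12 = 370.0 m
S = 586.8484 + 370.0 = 956.8 m

956.8


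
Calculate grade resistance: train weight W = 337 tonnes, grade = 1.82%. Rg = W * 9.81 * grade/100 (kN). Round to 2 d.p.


Rg = W * 9.81 * grade / 100
Rg = 337 * 9.81 * 1.82 / 100
Rg = 3305.97 * 0.0182
Rg = 60.17 kN

60.17


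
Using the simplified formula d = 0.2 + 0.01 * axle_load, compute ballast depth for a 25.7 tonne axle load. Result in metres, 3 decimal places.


d = 0.2 + 0.01 * 25.7
d = 0.2 + 0.257
d = 0.457 m

0.457


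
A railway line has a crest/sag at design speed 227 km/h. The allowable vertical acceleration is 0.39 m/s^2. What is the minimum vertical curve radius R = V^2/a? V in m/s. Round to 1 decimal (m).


Convert speed: V = 227 / 3.6 = 63.0556 m/s
V^2 = 3976.0031 m^2/s^2
R_v = 3976.0031 / 0.39
R_v = 10194.9 m

10194.9


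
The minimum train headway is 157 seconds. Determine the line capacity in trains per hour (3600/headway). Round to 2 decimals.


Capacity = 3600 / headway
Capacity = 3600 / 157
Capacity = 22.93 trains/hour

22.93


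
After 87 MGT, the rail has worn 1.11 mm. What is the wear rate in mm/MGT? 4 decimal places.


Wear rate = total wear / cumulative tonnage
Rate = 1.11 / 87
Rate = 0.0128 mm/MGT

0.0128


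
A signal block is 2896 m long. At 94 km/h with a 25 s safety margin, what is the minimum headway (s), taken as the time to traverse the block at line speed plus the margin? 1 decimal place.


V = 94 / 3.6 = 26.1111 m/s
Block traversal time = 2896 / 26.1111 = 110.9106 s
Headway = 110.9106 + 25
Headway = 135.9 s

135.9


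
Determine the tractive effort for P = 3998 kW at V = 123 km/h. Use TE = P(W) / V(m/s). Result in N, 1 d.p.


Convert: P = 3998 kW = 3998000 W
V = 123 / 3.6 = 34.1667 m/s
TE = 3998000 / 34.1667
TE = 117014.6 N

117014.6


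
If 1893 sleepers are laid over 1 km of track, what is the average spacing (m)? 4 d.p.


Spacing = 1000 m / number of sleepers
Spacing = 1000 / 1893
Spacing = 0.5283 m

0.5283


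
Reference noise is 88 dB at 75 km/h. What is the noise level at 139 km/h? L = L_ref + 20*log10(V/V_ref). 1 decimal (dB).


V/V_ref = 139 / 75 = 1.853333
log10(1.853333) = 0.267954
20 * 0.267954 = 5.3591
L = 88 + 5.3591 = 93.4 dB

93.4


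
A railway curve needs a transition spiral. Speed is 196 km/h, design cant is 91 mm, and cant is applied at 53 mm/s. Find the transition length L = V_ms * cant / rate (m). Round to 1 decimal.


Convert speed: V = 196 / 3.6 = 54.4444 m/s
L = 54.4444 * 91 / 53
L = 4954.4444 / 53
L = 93.5 m

93.5


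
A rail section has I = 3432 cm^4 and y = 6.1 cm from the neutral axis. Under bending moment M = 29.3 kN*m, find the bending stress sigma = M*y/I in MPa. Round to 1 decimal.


Convert units:
M = 29.3 kN*m = 29300000 N*mm
y = 6.1 cm = 61 mm
I = 3432 cm^4 = 34320000 mm^4
sigma = 29300000 * 61 / 34320000
sigma = 52.1 MPa

52.1


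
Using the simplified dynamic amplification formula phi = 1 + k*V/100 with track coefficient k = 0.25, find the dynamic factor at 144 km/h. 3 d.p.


phi = 1 + k * V / 100
phi = 1 + 0.25 * 144 / 100
phi = 1 + 0.36
phi = 1.360

1.360


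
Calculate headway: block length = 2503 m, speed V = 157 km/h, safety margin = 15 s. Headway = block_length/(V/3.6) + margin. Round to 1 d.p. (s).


V = 157 / 3.6 = 43.6111 m/s
Block traversal time = 2503 / 43.6111 = 57.3936 s
Headway = 57.3936 + 15
Headway = 72.4 s

72.4


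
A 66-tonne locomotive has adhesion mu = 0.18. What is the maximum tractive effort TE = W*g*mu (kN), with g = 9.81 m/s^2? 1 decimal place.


TE_max = W * g * mu
TE_max = 66 * 9.81 * 0.18
TE_max = 647.46 * 0.18
TE_max = 116.5 kN

116.5


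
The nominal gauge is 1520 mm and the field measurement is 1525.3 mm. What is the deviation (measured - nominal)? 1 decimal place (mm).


Deviation = measured - nominal
Deviation = 1525.3 - 1520
Deviation = 5.3 mm

5.3


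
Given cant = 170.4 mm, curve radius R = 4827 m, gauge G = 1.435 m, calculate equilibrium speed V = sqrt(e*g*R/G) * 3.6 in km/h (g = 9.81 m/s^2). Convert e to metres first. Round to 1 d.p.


Convert cant: e = 170.4 mm = 0.1704 m
V_ms = sqrt(0.1704 * 9.81 * 4827 / 1.435)
V_ms = sqrt(5622.947072) = 74.9863 m/s
V = 74.9863 * 3.6 = 270.0 km/h

270.0


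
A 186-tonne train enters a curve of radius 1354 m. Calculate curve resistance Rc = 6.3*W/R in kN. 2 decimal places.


Rc = 6.3 * W / R
Rc = 6.3 * 186 / 1354
Rc = 1171.8 / 1354
Rc = 0.87 kN

0.87


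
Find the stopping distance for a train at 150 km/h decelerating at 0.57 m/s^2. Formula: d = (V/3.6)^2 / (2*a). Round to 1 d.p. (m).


Convert speed: V = 150 / 3.6 = 41.6667 m/s
V^2 = 1736.1111
d = 1736.1111 / (2 * 0.57)
d = 1736.1111 / 1.14
d = 1522.9 m

1522.9


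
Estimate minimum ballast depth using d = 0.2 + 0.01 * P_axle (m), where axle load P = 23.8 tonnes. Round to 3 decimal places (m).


d = 0.2 + 0.01 * 23.8
d = 0.2 + 0.238
d = 0.438 m

0.438


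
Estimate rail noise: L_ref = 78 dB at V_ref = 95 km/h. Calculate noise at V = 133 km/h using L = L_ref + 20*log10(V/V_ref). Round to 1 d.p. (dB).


V/V_ref = 133 / 95 = 1.4
log10(1.4) = 0.146128
20 * 0.146128 = 2.9226
L = 78 + 2.9226 = 80.9 dB

80.9


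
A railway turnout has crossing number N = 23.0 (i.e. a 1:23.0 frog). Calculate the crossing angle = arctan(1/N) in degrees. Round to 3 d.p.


1/N = 1/23.0 = 0.043478
angle = arctan(0.043478) = 0.043451 rad
angle = 0.043451 * 180/pi = 2.490 degrees

2.490


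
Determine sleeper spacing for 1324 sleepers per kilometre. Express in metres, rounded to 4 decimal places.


Spacing = 1000 m / number of sleepers
Spacing = 1000 / 1324
Spacing = 0.7553 m

0.7553


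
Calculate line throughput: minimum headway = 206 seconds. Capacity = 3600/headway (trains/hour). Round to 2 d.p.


Capacity = 3600 / headway
Capacity = 3600 / 206
Capacity = 17.48 trains/hour

17.48


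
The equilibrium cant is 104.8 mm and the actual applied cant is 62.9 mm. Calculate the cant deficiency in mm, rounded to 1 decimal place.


Cant deficiency = equilibrium cant - actual cant
CD = 104.8 - 62.9
CD = 41.9 mm

41.9


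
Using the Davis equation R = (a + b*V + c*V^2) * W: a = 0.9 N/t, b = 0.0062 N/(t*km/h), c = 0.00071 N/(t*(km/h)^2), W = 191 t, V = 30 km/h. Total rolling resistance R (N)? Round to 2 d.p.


b*V = 0.0062 * 30 = 0.186
c*V^2 = 0.00071 * 900 = 0.639
R_per_t = 0.9 + 0.186 + 0.639 = 1.725 N/t
R_total = 1.725 * 191 = 329.48 N

329.48


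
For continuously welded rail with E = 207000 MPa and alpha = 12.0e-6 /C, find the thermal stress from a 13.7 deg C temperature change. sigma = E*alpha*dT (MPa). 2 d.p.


sigma = E * alpha * dT
sigma = 207000 * 12.0e-6 * 13.7
sigma = 2.484 * 13.7
sigma = 34.03 MPa

34.03


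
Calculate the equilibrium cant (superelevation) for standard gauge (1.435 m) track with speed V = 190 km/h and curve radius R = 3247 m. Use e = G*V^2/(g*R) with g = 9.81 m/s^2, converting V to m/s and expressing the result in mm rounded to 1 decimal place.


Convert speed: V = 190 / 3.6 = 52.7778 m/s
Apply formula: e = 1.435 * 52.7778^2 / (9.81 * 3247)
e = 1.435 * 2785.4938 / 31853.07
e = 0.125488 m = 125.5 mm

125.5


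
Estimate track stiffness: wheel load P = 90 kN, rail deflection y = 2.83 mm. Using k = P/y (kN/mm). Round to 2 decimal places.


Track stiffness k = P / y
k = 90 / 2.83
k = 31.80 kN/mm

31.80


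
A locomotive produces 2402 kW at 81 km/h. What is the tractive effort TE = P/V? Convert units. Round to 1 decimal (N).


Convert: P = 2402 kW = 2402000 W
V = 81 / 3.6 = 22.5 m/s
TE = 2402000 / 22.5
TE = 106755.6 N

106755.6


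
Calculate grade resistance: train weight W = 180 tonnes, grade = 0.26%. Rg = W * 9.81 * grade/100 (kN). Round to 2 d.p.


Rg = W * 9.81 * grade / 100
Rg = 180 * 9.81 * 0.26 / 100
Rg = 1765.8 * 0.0026
Rg = 4.59 kN

4.59


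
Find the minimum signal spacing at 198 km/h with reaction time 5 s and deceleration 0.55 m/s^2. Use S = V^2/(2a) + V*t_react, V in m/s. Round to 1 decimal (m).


V = 198 / 3.6 = 55.0 m/s
Braking distance = 55.0^2 / (2*0.55) = 2750.0 m
Sighting distance = 55.0 * 5 = 275.0 m
S = 2750.0 + 275.0 = 3025.0 m

3025.0


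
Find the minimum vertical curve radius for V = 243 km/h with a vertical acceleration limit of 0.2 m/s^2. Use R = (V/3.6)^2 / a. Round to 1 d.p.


Convert speed: V = 243 / 3.6 = 67.5 m/s
V^2 = 4556.25 m^2/s^2
R_v = 4556.25 / 0.2
R_v = 22781.3 m

22781.3


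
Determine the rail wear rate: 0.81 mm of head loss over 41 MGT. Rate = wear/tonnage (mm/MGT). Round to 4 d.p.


Wear rate = total wear / cumulative tonnage
Rate = 0.81 / 41
Rate = 0.0198 mm/MGT

0.0198


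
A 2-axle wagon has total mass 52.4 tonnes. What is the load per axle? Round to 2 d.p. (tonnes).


Load per axle = total weight / number of axles
Load = 52.4 / 2
Load = 26.20 tonnes

26.20


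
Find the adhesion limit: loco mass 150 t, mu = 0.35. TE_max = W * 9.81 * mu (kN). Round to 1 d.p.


TE_max = W * g * mu
TE_max = 150 * 9.81 * 0.35
TE_max = 1471.5 * 0.35
TE_max = 515.0 kN

515.0


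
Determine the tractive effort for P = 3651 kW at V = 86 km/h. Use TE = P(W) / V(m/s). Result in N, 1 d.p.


Convert: P = 3651 kW = 3651000 W
V = 86 / 3.6 = 23.8889 m/s
TE = 3651000 / 23.8889
TE = 152832.6 N

152832.6


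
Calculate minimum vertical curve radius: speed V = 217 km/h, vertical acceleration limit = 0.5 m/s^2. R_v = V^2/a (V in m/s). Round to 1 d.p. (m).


Convert speed: V = 217 / 3.6 = 60.2778 m/s
V^2 = 3633.4105 m^2/s^2
R_v = 3633.4105 / 0.5
R_v = 7266.8 m

7266.8


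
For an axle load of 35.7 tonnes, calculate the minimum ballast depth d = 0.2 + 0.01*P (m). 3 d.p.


d = 0.2 + 0.01 * 35.7
d = 0.2 + 0.357
d = 0.557 m

0.557


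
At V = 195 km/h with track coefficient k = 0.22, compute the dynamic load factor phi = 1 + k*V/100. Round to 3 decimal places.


phi = 1 + k * V / 100
phi = 1 + 0.22 * 195 / 100
phi = 1 + 0.429
phi = 1.429

1.429


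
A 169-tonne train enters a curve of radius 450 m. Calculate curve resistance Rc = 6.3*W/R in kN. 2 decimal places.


Rc = 6.3 * W / R
Rc = 6.3 * 169 / 450
Rc = 1064.7 / 450
Rc = 2.37 kN

2.37


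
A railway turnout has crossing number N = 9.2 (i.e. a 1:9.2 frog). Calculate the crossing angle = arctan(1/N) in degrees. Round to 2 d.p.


1/N = 1/9.2 = 0.108696
angle = arctan(0.108696) = 0.108271 rad
angle = 0.108271 * 180/pi = 6.20 degrees

6.20


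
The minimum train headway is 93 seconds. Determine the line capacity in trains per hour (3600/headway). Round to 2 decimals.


Capacity = 3600 / headway
Capacity = 3600 / 93
Capacity = 38.71 trains/hour

38.71


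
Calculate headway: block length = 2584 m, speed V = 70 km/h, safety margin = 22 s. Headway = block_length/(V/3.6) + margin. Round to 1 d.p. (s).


V = 70 / 3.6 = 19.4444 m/s
Block traversal time = 2584 / 19.4444 = 132.8914 s
Headway = 132.8914 + 22
Headway = 154.9 s

154.9


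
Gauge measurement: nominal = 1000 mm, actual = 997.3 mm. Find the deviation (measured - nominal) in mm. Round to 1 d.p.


Deviation = measured - nominal
Deviation = 997.3 - 1000
Deviation = -2.7 mm

-2.7


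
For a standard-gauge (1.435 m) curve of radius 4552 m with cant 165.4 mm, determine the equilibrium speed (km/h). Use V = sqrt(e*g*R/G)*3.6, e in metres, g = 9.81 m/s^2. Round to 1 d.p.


Convert cant: e = 165.4 mm = 0.1654 m
V_ms = sqrt(0.1654 * 9.81 * 4552 / 1.435)
V_ms = sqrt(5147.008256) = 71.7427 m/s
V = 71.7427 * 3.6 = 258.3 km/h

258.3


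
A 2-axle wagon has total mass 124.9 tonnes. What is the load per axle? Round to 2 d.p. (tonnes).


Load per axle = total weight / number of axles
Load = 124.9 / 2
Load = 62.45 tonnes

62.45


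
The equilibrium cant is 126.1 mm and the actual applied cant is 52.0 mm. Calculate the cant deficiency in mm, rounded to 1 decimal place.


Cant deficiency = equilibrium cant - actual cant
CD = 126.1 - 52.0
CD = 74.1 mm

74.1


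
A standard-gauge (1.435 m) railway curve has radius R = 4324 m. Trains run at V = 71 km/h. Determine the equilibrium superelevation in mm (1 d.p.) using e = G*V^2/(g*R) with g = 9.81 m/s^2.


Convert speed: V = 71 / 3.6 = 19.7222 m/s
Apply formula: e = 1.435 * 19.7222^2 / (9.81 * 4324)
e = 1.435 * 388.966 / 42418.44
e = 0.013159 m = 13.2 mm

13.2


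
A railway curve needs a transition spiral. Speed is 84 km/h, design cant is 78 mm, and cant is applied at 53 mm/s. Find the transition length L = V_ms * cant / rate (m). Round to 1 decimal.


Convert speed: V = 84 / 3.6 = 23.3333 m/s
L = 23.3333 * 78 / 53
L = 1820.0 / 53
L = 34.3 m

34.3


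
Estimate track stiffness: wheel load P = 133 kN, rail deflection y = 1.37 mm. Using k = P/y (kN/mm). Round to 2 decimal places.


Track stiffness k = P / y
k = 133 / 1.37
k = 97.08 kN/mm

97.08


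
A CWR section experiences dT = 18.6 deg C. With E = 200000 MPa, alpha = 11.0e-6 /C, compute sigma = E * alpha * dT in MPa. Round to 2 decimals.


sigma = E * alpha * dT
sigma = 200000 * 11.0e-6 * 18.6
sigma = 2.2 * 18.6
sigma = 40.92 MPa

40.92


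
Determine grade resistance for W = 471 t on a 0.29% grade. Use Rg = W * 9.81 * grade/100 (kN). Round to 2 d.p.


Rg = W * 9.81 * grade / 100
Rg = 471 * 9.81 * 0.29 / 100
Rg = 4620.51 * 0.0029
Rg = 13.40 kN

13.40


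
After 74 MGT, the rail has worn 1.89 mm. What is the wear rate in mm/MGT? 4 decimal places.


Wear rate = total wear / cumulative tonnage
Rate = 1.89 / 74
Rate = 0.0255 mm/MGT

0.0255


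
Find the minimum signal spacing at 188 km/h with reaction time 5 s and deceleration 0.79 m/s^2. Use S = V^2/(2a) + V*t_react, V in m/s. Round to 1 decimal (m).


V = 188 / 3.6 = 52.2222 m/s
Braking distance = 52.2222^2 / (2*0.79) = 1726.0509 m
Sighting distance = 52.2222 * 5 = 261.1111 m
S = 1726.0509 + 261.1111 = 1987.2 m

1987.2


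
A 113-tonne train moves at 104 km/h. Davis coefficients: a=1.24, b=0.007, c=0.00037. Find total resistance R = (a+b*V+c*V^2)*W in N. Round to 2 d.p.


b*V = 0.007 * 104 = 0.728
c*V^2 = 0.00037 * 10816 = 4.00192
R_per_t = 1.24 + 0.728 + 4.00192 = 5.96992 N/t
R_total = 5.96992 * 113 = 674.60 N

674.60


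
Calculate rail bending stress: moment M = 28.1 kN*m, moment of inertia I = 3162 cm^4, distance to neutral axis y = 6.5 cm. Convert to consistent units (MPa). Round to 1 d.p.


Convert units:
M = 28.1 kN*m = 28100000 N*mm
y = 6.5 cm = 65 mm
I = 3162 cm^4 = 31620000 mm^4
sigma = 28100000 * 65 / 31620000
sigma = 57.8 MPa

57.8


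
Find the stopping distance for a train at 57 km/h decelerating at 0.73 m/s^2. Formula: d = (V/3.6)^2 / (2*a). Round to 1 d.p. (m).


Convert speed: V = 57 / 3.6 = 15.8333 m/s
V^2 = 250.6944
d = 250.6944 / (2 * 0.73)
d = 250.6944 / 1.46
d = 171.7 m

171.7


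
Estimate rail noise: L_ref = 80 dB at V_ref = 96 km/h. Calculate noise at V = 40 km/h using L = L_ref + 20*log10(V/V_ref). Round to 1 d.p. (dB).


V/V_ref = 40 / 96 = 0.416667
log10(0.416667) = -0.380211
20 * -0.380211 = -7.6042
L = 80 + -7.6042 = 72.4 dB

72.4


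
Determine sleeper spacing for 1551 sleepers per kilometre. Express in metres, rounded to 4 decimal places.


Spacing = 1000 m / number of sleepers
Spacing = 1000 / 1551
Spacing = 0.6447 m

0.6447


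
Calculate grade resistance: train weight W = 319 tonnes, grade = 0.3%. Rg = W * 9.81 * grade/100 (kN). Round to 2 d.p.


Rg = W * 9.81 * grade / 100
Rg = 319 * 9.81 * 0.3 / 100
Rg = 3129.39 * 0.003
Rg = 9.39 kN

9.39


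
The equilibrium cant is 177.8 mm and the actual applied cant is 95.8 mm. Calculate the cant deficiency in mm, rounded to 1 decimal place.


Cant deficiency = equilibrium cant - actual cant
CD = 177.8 - 95.8
CD = 82.0 mm

82.0


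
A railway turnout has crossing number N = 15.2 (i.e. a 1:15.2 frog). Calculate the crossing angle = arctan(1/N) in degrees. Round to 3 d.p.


1/N = 1/15.2 = 0.065789
angle = arctan(0.065789) = 0.065695 rad
angle = 0.065695 * 180/pi = 3.764 degrees

3.764


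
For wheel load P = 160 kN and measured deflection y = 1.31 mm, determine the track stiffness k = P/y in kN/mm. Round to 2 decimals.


Track stiffness k = P / y
k = 160 / 1.31
k = 122.14 kN/mm

122.14


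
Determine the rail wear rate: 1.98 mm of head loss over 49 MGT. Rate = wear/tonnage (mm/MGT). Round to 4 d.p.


Wear rate = total wear / cumulative tonnage
Rate = 1.98 / 49
Rate = 0.0404 mm/MGT

0.0404


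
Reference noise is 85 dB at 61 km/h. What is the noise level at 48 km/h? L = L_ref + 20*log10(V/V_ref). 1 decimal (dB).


V/V_ref = 48 / 61 = 0.786885
log10(0.786885) = -0.104089
20 * -0.104089 = -2.0818
L = 85 + -2.0818 = 82.9 dB

82.9


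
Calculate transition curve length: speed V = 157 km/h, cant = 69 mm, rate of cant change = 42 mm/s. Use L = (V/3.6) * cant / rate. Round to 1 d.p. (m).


Convert speed: V = 157 / 3.6 = 43.6111 m/s
L = 43.6111 * 69 / 42
L = 3009.1667 / 42
L = 71.6 m

71.6


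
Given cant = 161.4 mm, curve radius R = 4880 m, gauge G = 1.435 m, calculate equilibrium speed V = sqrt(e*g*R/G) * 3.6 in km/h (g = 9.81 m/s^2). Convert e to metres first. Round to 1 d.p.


Convert cant: e = 161.4 mm = 0.1614 m
V_ms = sqrt(0.1614 * 9.81 * 4880 / 1.435)
V_ms = sqrt(5384.438969) = 73.3787 m/s
V = 73.3787 * 3.6 = 264.2 km/h

264.2
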